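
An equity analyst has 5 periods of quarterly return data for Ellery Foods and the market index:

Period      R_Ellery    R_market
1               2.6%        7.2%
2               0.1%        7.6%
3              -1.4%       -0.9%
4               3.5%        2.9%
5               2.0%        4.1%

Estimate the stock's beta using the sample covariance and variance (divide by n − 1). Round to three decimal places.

0.221

Mean R_i = (2.6 + 0.1 − 1.4 + 3.5 + 2.0) / 5 = 1.3600%
Mean R_m = (7.2 + 7.6 − 0.9 + 2.9 + 4.1) / 5 = 4.1800%
Σ(R_i − R̄_i)(R_m − R̄_m) = 10.6660  ⇒  Cov = 10.6660 / 4 = 2.6665
Σ(R_m − R̄_m)² = 48.2680  ⇒  Var(R_m) = 48.2680 / 4 = 12.0670
β = Cov / Var(R_m) = 2.6665 / 12.0670 = 0.2210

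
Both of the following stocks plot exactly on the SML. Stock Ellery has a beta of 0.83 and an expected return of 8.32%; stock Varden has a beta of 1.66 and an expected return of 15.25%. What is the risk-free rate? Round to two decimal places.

1.39%

Both satisfy E(R) = R_f + β·MRP, so the slope of the SML is
MRP = (15.25% − 8.32%) / (1.66 − 0.83) = 6.93% / 0.83 = 8.3494%
R_f = E(R_Ellery) − β_Ellery·MRP = 8.32% − 0.83 × 8.3494% = 1.3900%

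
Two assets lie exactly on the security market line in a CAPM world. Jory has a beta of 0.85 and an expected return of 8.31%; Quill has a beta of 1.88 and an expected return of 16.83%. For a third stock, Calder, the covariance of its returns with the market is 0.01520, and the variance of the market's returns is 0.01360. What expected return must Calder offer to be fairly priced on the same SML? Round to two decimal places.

MRP = (16.83% − 8.31%) / (1.88 − 0.85) = 8.2718%
R_f = 8.31% − 0.85 × 8.2718% = 1.2790%
β_Calder = Cov / Var(R_m) = 0.01520 / 0.01360 = 1.1176
E(R_Calder) = R_f + β × MRP = 1.2790% + 1.1176 × 8.2718% = 10.52%

10.52%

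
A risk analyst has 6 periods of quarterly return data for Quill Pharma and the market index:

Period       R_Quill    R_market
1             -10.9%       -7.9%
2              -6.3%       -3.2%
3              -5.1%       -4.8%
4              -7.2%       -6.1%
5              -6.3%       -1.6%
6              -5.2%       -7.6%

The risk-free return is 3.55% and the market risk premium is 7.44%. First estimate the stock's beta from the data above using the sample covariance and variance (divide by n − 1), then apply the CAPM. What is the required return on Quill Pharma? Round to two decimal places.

6.21%

Mean R_i = (-10.9 − 6.3 − 5.1 − 7.2 − 6.3 − 5.2) / 6 = -6.8333%
Mean R_m = (-7.9 − 3.2 − 4.8 − 6.1 − 1.6 − 7.6) / 6 = -5.2000%
Σ(R_i − R̄_i)(R_m − R̄_m) = 11.0700  ⇒  Cov = 11.0700 / 5 = 2.2140
Σ(R_m − R̄_m)² = 30.9800  ⇒  Var(R_m) = 30.9800 / 5 = 6.1960
β = Cov / Var(R_m) = 2.2140 / 6.1960 = 0.3573
E(R) = R_f + β × MRP = 3.55% + 0.3573 × 7.44% = 6.21%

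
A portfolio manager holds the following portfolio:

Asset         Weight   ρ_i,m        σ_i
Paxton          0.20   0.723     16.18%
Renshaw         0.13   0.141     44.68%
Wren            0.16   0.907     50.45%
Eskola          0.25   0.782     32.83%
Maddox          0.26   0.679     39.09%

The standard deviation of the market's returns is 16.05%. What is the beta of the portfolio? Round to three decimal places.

β_Paxton = 0.723 × 16.18% / 16.05% = 0.7289
β_Renshaw = 0.141 × 44.68% / 16.05% = 0.3925
β_Wren = 0.907 × 50.45% / 16.05% = 2.8510
β_Eskola = 0.782 × 32.83% / 16.05% = 1.5996
β_Maddox = 0.679 × 39.09% / 16.05% = 1.6537
β_P = Σ w_i β_i = 0.20×0.7289 + 0.13×0.3925 + 0.16×2.8510 + 0.25×1.5996 + 0.26×1.6537 = 1.4828

1.483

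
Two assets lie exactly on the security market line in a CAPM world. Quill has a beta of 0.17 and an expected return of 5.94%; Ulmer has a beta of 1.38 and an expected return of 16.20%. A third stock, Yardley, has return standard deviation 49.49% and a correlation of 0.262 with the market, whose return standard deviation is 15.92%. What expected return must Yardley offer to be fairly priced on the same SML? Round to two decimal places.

11.40%

MRP = (16.20% − 5.94%) / (1.38 − 0.17) = 8.4793%
R_f = 5.94% − 0.17 × 8.4793% = 4.4985%
β_Yardley = ρ·σ_i/σ_m = 0.262 × 49.49 / 15.92 = 0.8145
E(R_Yardley) = R_f + β × MRP = 4.4985% + 0.8145 × 8.4793% = 11.40%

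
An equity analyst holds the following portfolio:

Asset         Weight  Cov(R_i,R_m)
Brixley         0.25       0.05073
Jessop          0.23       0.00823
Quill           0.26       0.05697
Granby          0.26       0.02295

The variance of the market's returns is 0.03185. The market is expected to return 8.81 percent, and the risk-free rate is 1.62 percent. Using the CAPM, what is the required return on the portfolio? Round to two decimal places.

9.60%

β_Brixley = 0.05073 / 0.03185 = 1.5928
β_Jessop = 0.00823 / 0.03185 = 0.2584
β_Quill = 0.05697 / 0.03185 = 1.7887
β_Granby = 0.02295 / 0.03185 = 0.7206
β_P = Σ w_i β_i = 0.25×1.5928 + 0.23×0.2584 + 0.26×1.7887 + 0.26×0.7206 = 1.1101
MRP = 8.81% − 1.62% = 7.19%
E(R_P) = R_f + β_P × MRP = 1.62% + 1.1101 × 7.19% = 9.60%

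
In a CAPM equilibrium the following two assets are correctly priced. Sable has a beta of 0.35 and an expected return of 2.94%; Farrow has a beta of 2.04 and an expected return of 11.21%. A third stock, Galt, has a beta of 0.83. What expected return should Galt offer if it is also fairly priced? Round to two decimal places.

MRP (SML slope) = (11.21% − 2.94%) / (2.04 − 0.35) = 8.27% / 1.69 = 4.8935%
R_f (intercept) = 2.94% − 0.35 × 4.8935% = 1.2273%
E(R_Galt) = R_f + β × MRP = 1.2273% + 0.83 × 4.8935% = 5.29%

5.29%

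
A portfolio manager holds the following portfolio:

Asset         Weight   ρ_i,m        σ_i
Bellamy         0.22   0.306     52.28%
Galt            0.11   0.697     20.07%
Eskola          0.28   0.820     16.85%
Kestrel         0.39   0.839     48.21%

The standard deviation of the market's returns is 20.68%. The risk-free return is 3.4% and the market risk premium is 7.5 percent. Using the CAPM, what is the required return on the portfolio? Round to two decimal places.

β_Bellamy = 0.306 × 52.28% / 20.68% = 0.7736
β_Galt = 0.697 × 20.07% / 20.68% = 0.6764
β_Eskola = 0.820 × 16.85% / 20.68% = 0.6681
β_Kestrel = 0.839 × 48.21% / 20.68% = 1.9559
β_P = Σ w_i β_i = 0.22×0.7736 + 0.11×0.6764 + 0.28×0.6681 + 0.39×1.9559 = 1.1945
E(R_P) = R_f + β_P × MRP = 3.4% + 1.1945 × 7.5% = 12.36%

12.36%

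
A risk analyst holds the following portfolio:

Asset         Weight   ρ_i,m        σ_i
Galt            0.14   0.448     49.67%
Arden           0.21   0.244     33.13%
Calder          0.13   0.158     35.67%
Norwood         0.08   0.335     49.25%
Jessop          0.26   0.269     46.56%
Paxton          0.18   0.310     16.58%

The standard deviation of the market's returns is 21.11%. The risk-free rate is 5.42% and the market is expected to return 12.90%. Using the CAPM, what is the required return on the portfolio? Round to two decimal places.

β_Galt = 0.448 × 49.67% / 21.11% = 1.0541
β_Arden = 0.244 × 33.13% / 21.11% = 0.3829
β_Calder = 0.158 × 35.67% / 21.11% = 0.2670
β_Norwood = 0.335 × 49.25% / 21.11% = 0.7816
β_Jessop = 0.269 × 46.56% / 21.11% = 0.5933
β_Paxton = 0.310 × 16.58% / 21.11% = 0.2435
β_P = Σ w_i β_i = 0.14×1.0541 + 0.21×0.3829 + 0.13×0.2670 + 0.08×0.7816 + 0.26×0.5933 + 0.18×0.2435 = 0.5233
MRP = 12.90% − 5.42% = 7.48%
E(R_P) = R_f + β_P × MRP = 5.42% + 0.5233 × 7.48% = 9.33%

9.33%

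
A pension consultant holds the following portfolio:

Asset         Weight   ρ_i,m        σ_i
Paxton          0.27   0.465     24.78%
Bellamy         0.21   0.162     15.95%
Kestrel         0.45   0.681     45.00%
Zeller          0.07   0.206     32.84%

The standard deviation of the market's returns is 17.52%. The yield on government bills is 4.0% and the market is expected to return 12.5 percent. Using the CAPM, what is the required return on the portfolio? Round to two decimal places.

12.69%

β_Paxton = 0.465 × 24.78% / 17.52% = 0.6577
β_Bellamy = 0.162 × 15.95% / 17.52% = 0.1475
β_Kestrel = 0.681 × 45.00% / 17.52% = 1.7491
β_Zeller = 0.206 × 32.84% / 17.52% = 0.3861
β_P = Σ w_i β_i = 0.27×0.6577 + 0.21×0.1475 + 0.45×1.7491 + 0.07×0.3861 = 1.0227
MRP = 12.5% − 4.0% = 8.50%
E(R_P) = R_f + β_P × MRP = 4.0% + 1.0227 × 8.5% = 12.69%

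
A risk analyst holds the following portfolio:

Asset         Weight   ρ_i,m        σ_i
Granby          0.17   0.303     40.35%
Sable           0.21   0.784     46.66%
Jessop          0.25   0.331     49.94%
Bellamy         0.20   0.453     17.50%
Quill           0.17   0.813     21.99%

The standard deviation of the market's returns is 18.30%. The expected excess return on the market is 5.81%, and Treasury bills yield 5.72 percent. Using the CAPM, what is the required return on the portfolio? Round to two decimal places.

β_Granby = 0.303 × 40.35% / 18.30% = 0.6681
β_Sable = 0.784 × 46.66% / 18.30% = 1.9990
β_Jessop = 0.331 × 49.94% / 18.30% = 0.9033
β_Bellamy = 0.453 × 17.50% / 18.30% = 0.4332
β_Quill = 0.813 × 21.99% / 18.30% = 0.9769
β_P = Σ w_i β_i = 0.17×0.6681 + 0.21×1.9990 + 0.25×0.9033 + 0.20×0.4332 + 0.17×0.9769 = 1.0119
E(R_P) = R_f + β_P × MRP = 5.72% + 1.0119 × 5.81% = 11.60%

11.60%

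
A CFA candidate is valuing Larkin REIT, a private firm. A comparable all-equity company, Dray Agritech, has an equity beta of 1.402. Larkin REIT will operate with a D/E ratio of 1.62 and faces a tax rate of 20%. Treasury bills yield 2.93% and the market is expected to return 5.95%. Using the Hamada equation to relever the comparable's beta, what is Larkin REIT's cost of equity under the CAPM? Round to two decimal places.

12.65%

β_L = β_U × [1 + (1 − t)(D/E)] = 1.402 × [1 + (1 − 0.20) × 1.62]
    = 1.402 × [1 + 0.80 × 1.62] = 1.402 × 2.2960 = 3.2190
MRP = 5.95% − 2.93% = 3.02%
E(R) = R_f + β_L × MRP = 2.93% + 3.2190 × 3.02% = 12.65%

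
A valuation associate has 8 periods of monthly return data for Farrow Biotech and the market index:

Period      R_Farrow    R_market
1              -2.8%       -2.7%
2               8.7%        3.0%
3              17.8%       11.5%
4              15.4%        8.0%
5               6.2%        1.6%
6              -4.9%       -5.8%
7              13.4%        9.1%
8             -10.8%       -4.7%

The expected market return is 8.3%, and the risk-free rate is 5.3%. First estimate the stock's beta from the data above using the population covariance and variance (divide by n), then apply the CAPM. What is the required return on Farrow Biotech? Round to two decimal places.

Mean R_i = (-2.8 + 8.7 + 17.8 + 15.4 + 6.2 − 4.9 + 13.4 − 10.8) / 8 = 5.3750%
Mean R_m = (-2.7 + 3.0 + 11.5 + 8.0 + 1.6 − 5.8 + 9.1 − 4.7) / 8 = 2.5000%
Σ(R_i − R̄_i)(R_m − R̄_m) = 465.1000  ⇒  Cov = 465.1000 / 8 = 58.1375
Σ(R_m − R̄_m)² = 303.6400  ⇒  Var(R_m) = 303.6400 / 8 = 37.9550
β = Cov / Var(R_m) = 58.1375 / 37.9550 = 1.5317
MRP = 8.3% − 5.3% = 3.00%
E(R) = R_f + β × MRP = 5.3% + 1.5317 × 3.0% = 9.90%

9.90%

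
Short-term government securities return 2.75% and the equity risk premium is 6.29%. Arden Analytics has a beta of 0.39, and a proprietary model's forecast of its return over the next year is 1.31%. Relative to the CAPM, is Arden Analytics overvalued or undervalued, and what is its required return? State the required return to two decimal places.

Required return = R_f + β·MRP = 2.75% + 0.39 × 6.29% = 5.20%
Forecast 1.31% < required 5.20% → the stock plots below the SML → overvalued.

Overvalued; required return 5.20%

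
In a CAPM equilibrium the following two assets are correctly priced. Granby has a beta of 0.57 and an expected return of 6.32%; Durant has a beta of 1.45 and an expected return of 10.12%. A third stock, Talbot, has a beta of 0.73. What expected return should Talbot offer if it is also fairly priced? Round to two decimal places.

7.01%

MRP (SML slope) = (10.12% − 6.32%) / (1.45 − 0.57) = 3.80% / 0.88 = 4.3182%
R_f (intercept) = 6.32% − 0.57 × 4.3182% = 3.8586%
E(R_Talbot) = R_f + β × MRP = 3.8586% + 0.73 × 4.3182% = 7.01%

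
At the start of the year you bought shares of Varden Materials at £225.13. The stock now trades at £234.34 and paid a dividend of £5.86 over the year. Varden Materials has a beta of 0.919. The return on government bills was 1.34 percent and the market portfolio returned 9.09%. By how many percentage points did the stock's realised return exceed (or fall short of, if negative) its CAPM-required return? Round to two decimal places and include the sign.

-1.77%

Realised HPR = (P1 + D1 − P0) / P0 = (234.34 + 5.86 − 225.13) / 225.13 = 15.07 / 225.13 = 6.6939%
MRP = 9.09% − 1.34% = 7.75%
CAPM required = R_f + β·MRP = 1.34% + 0.919 × 7.75% = 8.46225%
α = realised − required = 6.6939% − 8.46225% = -1.77%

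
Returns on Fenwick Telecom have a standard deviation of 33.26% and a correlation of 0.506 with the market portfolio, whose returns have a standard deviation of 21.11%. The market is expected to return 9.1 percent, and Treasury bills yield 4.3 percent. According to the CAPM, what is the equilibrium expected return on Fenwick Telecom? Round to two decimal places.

8.13%

β = ρ × σ_i / σ_m = 0.506 × 33.26% / 21.11% = 0.7972
MRP = 9.1% − 4.3% = 4.80%
E(R) = 4.3% + 0.7972 × 4.8% = 8.13%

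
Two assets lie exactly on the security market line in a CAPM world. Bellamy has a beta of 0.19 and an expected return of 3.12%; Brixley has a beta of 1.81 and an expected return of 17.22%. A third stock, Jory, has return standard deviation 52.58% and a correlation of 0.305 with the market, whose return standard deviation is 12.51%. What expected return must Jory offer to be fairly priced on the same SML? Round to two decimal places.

MRP = (17.22% − 3.12%) / (1.81 − 0.19) = 8.7037%
R_f = 3.12% − 0.19 × 8.7037% = 1.4663%
β_Jory = ρ·σ_i/σ_m = 0.305 × 52.58 / 12.51 = 1.2819
E(R_Jory) = R_f + β × MRP = 1.4663% + 1.2819 × 8.7037% = 12.62%

12.62%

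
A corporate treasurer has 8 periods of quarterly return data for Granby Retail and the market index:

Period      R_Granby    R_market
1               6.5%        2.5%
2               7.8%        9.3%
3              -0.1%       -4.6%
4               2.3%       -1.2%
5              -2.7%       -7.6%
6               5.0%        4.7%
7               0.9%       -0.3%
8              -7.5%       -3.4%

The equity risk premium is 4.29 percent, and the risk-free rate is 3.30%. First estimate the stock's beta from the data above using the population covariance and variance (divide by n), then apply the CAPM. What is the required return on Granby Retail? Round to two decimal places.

Mean R_i = (6.5 + 7.8 − 0.1 + 2.3 − 2.7 + 5.0 + 0.9 − 7.5) / 8 = 1.5250%
Mean R_m = (2.5 + 9.3 − 4.6 − 1.2 − 7.6 + 4.7 − 0.3 − 3.4) / 8 = -0.0750%
Σ(R_i − R̄_i)(R_m − R̄_m) = 156.6550  ⇒  Cov = 156.6550 / 8 = 19.5819
Σ(R_m − R̄_m)² = 206.7950  ⇒  Var(R_m) = 206.7950 / 8 = 25.8494
β = Cov / Var(R_m) = 19.5819 / 25.8494 = 0.7575
E(R) = R_f + β × MRP = 3.30% + 0.7575 × 4.29% = 6.55%

6.55%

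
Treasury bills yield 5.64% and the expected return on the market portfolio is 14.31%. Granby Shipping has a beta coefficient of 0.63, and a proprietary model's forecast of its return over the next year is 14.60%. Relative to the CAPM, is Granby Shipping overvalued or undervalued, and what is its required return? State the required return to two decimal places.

MRP = 14.31% − 5.64% = 8.67%
Required return = R_f + β·MRP = 5.64% + 0.63 × 8.67% = 11.10%
Forecast 14.60% > required 11.10% → the stock plots above the SML → undervalued.

Undervalued; required return 11.10%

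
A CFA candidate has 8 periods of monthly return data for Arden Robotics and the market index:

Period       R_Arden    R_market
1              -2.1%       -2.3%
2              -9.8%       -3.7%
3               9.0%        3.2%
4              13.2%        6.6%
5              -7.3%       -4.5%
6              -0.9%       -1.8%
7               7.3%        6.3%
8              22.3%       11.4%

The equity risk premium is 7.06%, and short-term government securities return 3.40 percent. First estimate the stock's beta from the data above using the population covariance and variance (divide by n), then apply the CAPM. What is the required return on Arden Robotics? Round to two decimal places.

Mean R_i = (-2.1 − 9.8 + 9.0 + 13.2 − 7.3 − 0.9 + 7.3 + 22.3) / 8 = 3.9625%
Mean R_m = (-2.3 − 3.7 + 3.2 + 6.6 − 4.5 − 1.8 + 6.3 + 11.4) / 8 = 1.9000%
Σ(R_i − R̄_i)(R_m − R̄_m) = 431.4600  ⇒  Cov = 431.4600 / 8 = 53.9325
Σ(R_m − R̄_m)² = 237.0400  ⇒  Var(R_m) = 237.0400 / 8 = 29.6300
β = Cov / Var(R_m) = 53.9325 / 29.6300 = 1.8202
E(R) = R_f + β × MRP = 3.40% + 1.8202 × 7.06% = 16.25%

16.25%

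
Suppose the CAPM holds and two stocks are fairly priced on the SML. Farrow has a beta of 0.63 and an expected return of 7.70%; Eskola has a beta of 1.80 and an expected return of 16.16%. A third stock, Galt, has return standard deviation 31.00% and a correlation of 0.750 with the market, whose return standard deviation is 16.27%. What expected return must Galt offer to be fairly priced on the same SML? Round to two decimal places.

13.48%

MRP = (16.16% − 7.70%) / (1.80 − 0.63) = 7.2308%
R_f = 7.70% − 0.63 × 7.2308% = 3.1446%
β_Galt = ρ·σ_i/σ_m = 0.750 × 31.00 / 16.27 = 1.4290
E(R_Galt) = R_f + β × MRP = 3.1446% + 1.4290 × 7.2308% = 13.48%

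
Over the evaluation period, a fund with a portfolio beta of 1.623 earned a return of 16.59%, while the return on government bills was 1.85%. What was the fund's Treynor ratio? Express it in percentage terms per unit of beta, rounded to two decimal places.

Treynor = (R_P − R_f) / β_P = (16.59% − 1.85%) / 1.6230 = 14.74% / 1.6230 = 9.08%

9.08%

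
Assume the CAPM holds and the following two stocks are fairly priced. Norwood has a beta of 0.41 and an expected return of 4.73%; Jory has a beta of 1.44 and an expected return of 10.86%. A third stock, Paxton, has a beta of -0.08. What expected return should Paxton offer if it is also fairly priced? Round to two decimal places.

MRP (SML slope) = (10.86% − 4.73%) / (1.44 − 0.41) = 6.13% / 1.03 = 5.9515%
R_f (intercept) = 4.73% − 0.41 × 5.9515% = 2.2899%
E(R_Paxton) = R_f + β × MRP = 2.2899% + -0.08 × 5.9515% = 1.81%

1.81%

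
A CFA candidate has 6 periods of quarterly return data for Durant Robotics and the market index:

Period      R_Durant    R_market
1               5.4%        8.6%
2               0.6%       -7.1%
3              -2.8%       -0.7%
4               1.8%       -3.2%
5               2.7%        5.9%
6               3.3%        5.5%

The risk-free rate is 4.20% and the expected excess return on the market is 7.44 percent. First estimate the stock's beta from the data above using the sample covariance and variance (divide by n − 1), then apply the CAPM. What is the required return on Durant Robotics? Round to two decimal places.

Mean R_i = (5.4 + 0.6 − 2.8 + 1.8 + 2.7 + 3.3) / 6 = 1.8333%
Mean R_m = (8.6 − 7.1 − 0.7 − 3.2 + 5.9 + 5.5) / 6 = 1.5000%
Σ(R_i − R̄_i)(R_m − R̄_m) = 55.9600  ⇒  Cov = 55.9600 / 5 = 11.1920
Σ(R_m − R̄_m)² = 186.6600  ⇒  Var(R_m) = 186.6600 / 5 = 37.3320
β = Cov / Var(R_m) = 11.1920 / 37.3320 = 0.2998
E(R) = R_f + β × MRP = 4.20% + 0.2998 × 7.44% = 6.43%

6.43%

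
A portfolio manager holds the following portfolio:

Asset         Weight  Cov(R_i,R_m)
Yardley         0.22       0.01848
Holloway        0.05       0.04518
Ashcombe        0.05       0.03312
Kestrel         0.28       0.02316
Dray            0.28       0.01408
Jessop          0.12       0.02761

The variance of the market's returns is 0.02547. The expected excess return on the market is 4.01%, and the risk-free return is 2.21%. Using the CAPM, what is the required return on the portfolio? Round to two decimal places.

β_Yardley = 0.01848 / 0.02547 = 0.7256
β_Holloway = 0.04518 / 0.02547 = 1.7739
β_Ashcombe = 0.03312 / 0.02547 = 1.3004
β_Kestrel = 0.02316 / 0.02547 = 0.9093
β_Dray = 0.01408 / 0.02547 = 0.5528
β_Jessop = 0.02761 / 0.02547 = 1.0840
β_P = Σ w_i β_i = 0.22×0.7256 + 0.05×1.7739 + 0.05×1.3004 + 0.28×0.9093 + 0.28×0.5528 + 0.12×1.0840 = 0.8528
E(R_P) = R_f + β_P × MRP = 2.21% + 0.8528 × 4.01% = 5.63%

5.63%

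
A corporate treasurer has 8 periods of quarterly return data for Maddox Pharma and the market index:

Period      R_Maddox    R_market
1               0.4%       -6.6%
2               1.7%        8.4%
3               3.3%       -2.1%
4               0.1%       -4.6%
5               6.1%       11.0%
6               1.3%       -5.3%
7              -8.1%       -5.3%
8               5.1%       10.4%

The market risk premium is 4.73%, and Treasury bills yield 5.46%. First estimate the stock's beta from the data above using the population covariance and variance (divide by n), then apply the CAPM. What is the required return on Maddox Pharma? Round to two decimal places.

7.18%

Mean R_i = (0.4 + 1.7 + 3.3 + 0.1 + 6.1 + 1.3 − 8.1 + 5.1) / 8 = 1.2375%
Mean R_m = (-6.6 + 8.4 − 2.1 − 4.6 + 11.0 − 5.3 − 5.3 + 10.4) / 8 = 0.7375%
Σ(R_i − R̄_i)(R_m − R̄_m) = 153.1288  ⇒  Cov = 153.1288 / 8 = 19.1411
Σ(R_m − R̄_m)² = 420.6788  ⇒  Var(R_m) = 420.6788 / 8 = 52.5849
β = Cov / Var(R_m) = 19.1411 / 52.5849 = 0.3640
E(R) = R_f + β × MRP = 5.46% + 0.3640 × 4.73% = 7.18%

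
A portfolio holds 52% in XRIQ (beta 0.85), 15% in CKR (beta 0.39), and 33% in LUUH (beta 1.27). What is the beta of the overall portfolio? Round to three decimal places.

β_P = Σ w_i β_i = 0.52×0.85 + 0.15×0.39 + 0.33×1.27 = 0.9196

0.920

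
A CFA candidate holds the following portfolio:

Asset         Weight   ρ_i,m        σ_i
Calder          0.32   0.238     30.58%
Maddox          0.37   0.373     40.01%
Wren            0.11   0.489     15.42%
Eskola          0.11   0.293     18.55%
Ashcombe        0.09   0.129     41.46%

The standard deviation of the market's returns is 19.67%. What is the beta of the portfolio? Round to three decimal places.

0.496

β_Calder = 0.238 × 30.58% / 19.67% = 0.3700
β_Maddox = 0.373 × 40.01% / 19.67% = 0.7587
β_Wren = 0.489 × 15.42% / 19.67% = 0.3833
β_Eskola = 0.293 × 18.55% / 19.67% = 0.2763
β_Ashcombe = 0.129 × 41.46% / 19.67% = 0.2719
β_P = Σ w_i β_i = 0.32×0.3700 + 0.37×0.7587 + 0.11×0.3833 + 0.11×0.2763 + 0.09×0.2719 = 0.4961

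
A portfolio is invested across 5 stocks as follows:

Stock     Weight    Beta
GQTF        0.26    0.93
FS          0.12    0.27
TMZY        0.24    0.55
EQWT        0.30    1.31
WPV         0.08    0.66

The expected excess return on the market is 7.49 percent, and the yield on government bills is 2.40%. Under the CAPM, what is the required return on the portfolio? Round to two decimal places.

β_P = Σ w_i β_i = 0.26×0.93 + 0.12×0.27 + 0.24×0.55 + 0.30×1.31 + 0.08×0.66 = 0.8520
E(R_P) = R_f + β_P × MRP = 2.40% + 0.8520 × 7.49% = 8.78%

8.78%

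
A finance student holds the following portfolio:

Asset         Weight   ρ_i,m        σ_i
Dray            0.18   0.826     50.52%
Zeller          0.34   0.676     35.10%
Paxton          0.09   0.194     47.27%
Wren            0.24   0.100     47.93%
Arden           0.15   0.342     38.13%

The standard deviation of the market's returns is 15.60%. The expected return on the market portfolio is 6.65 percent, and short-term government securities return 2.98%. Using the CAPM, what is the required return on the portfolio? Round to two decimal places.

β_Dray = 0.826 × 50.52% / 15.60% = 2.6750
β_Zeller = 0.676 × 35.10% / 15.60% = 1.5210
β_Paxton = 0.194 × 47.27% / 15.60% = 0.5878
β_Wren = 0.100 × 47.93% / 15.60% = 0.3072
β_Arden = 0.342 × 38.13% / 15.60% = 0.8359
β_P = Σ w_i β_i = 0.18×2.6750 + 0.34×1.5210 + 0.09×0.5878 + 0.24×0.3072 + 0.15×0.8359 = 1.2507
MRP = 6.65% − 2.98% = 3.67%
E(R_P) = R_f + β_P × MRP = 2.98% + 1.2507 × 3.67% = 7.57%

7.57%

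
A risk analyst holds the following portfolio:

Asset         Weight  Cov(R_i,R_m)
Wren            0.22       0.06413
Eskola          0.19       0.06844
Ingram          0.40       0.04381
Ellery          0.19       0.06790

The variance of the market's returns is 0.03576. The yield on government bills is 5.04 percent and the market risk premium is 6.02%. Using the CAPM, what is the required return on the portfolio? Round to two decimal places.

β_Wren = 0.06413 / 0.03576 = 1.7933
β_Eskola = 0.06844 / 0.03576 = 1.9139
β_Ingram = 0.04381 / 0.03576 = 1.2251
β_Ellery = 0.06790 / 0.03576 = 1.8988
β_P = Σ w_i β_i = 0.22×1.7933 + 0.19×1.9139 + 0.40×1.2251 + 0.19×1.8988 = 1.6090
E(R_P) = R_f + β_P × MRP = 5.04% + 1.6090 × 6.02% = 14.73%

14.73%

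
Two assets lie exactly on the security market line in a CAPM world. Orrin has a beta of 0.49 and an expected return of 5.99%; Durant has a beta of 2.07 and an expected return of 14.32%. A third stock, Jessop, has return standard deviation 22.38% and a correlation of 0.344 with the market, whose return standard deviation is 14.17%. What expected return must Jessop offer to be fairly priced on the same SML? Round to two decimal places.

6.27%

MRP = (14.32% − 5.99%) / (2.07 − 0.49) = 5.2722%
R_f = 5.99% − 0.49 × 5.2722% = 3.4066%
β_Jessop = ρ·σ_i/σ_m = 0.344 × 22.38 / 14.17 = 0.5433
E(R_Jessop) = R_f + β × MRP = 3.4066% + 0.5433 × 5.2722% = 6.27%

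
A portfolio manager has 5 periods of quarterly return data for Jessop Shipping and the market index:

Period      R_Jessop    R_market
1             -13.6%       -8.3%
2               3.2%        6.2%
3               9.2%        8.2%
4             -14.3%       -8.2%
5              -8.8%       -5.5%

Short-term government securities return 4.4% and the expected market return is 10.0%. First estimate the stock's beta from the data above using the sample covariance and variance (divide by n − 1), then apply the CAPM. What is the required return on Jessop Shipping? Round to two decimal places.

11.64%

Mean R_i = (-13.6 + 3.2 + 9.2 − 14.3 − 8.8) / 5 = -4.8600%
Mean R_m = (-8.3 + 6.2 + 8.2 − 8.2 − 5.5) / 5 = -1.5200%
Σ(R_i − R̄_i)(R_m − R̄_m) = 336.8840  ⇒  Cov = 336.8840 / 4 = 84.2210
Σ(R_m − R̄_m)² = 260.5080  ⇒  Var(R_m) = 260.5080 / 4 = 65.1270
β = Cov / Var(R_m) = 84.2210 / 65.1270 = 1.2932
MRP = 10.0% − 4.4% = 5.60%
E(R) = R_f + β × MRP = 4.4% + 1.2932 × 5.6% = 11.64%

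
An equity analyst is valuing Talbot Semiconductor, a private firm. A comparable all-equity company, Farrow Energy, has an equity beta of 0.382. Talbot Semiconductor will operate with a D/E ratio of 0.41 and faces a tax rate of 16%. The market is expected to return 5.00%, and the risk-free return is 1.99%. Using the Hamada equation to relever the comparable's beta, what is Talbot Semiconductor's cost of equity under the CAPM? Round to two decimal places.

3.54%

β_L = β_U × [1 + (1 − t)(D/E)] = 0.382 × [1 + (1 − 0.16) × 0.41]
    = 0.382 × [1 + 0.84 × 0.41] = 0.382 × 1.3444 = 0.5136
MRP = 5.00% − 1.99% = 3.01%
E(R) = R_f + β_L × MRP = 1.99% + 0.5136 × 3.01% = 3.54%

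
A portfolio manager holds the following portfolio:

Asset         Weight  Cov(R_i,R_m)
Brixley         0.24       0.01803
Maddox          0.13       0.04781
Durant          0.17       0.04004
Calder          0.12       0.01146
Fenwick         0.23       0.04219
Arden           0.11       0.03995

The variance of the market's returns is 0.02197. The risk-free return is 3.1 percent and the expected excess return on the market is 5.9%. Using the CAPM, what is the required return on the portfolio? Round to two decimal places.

11.91%

β_Brixley = 0.01803 / 0.02197 = 0.8207
β_Maddox = 0.04781 / 0.02197 = 2.1761
β_Durant = 0.04004 / 0.02197 = 1.8225
β_Calder = 0.01146 / 0.02197 = 0.5216
β_Fenwick = 0.04219 / 0.02197 = 1.9203
β_Arden = 0.03995 / 0.02197 = 1.8184
β_P = Σ w_i β_i = 0.24×0.8207 + 0.13×2.1761 + 0.17×1.8225 + 0.12×0.5216 + 0.23×1.9203 + 0.11×1.8184 = 1.4940
E(R_P) = R_f + β_P × MRP = 3.1% + 1.4940 × 5.9% = 11.91%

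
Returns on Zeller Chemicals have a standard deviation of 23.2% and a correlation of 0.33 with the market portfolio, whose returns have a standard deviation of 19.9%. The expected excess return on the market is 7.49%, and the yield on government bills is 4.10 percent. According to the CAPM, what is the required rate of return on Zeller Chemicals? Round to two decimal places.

6.98%

β = ρ × σ_i / σ_m = 0.33 × 23.2% / 19.9% = 0.3847
E(R) = 4.10% + 0.3847 × 7.49% = 6.98%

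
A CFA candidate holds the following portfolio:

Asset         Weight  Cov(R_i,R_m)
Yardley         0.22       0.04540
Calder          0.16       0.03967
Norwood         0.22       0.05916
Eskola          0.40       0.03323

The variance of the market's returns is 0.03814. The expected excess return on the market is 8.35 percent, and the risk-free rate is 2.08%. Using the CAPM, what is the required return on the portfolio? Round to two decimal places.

11.42%

β_Yardley = 0.04540 / 0.03814 = 1.1904
β_Calder = 0.03967 / 0.03814 = 1.0401
β_Norwood = 0.05916 / 0.03814 = 1.5511
β_Eskola = 0.03323 / 0.03814 = 0.8713
β_P = Σ w_i β_i = 0.22×1.1904 + 0.16×1.0401 + 0.22×1.5511 + 0.40×0.8713 = 1.1181
E(R_P) = R_f + β_P × MRP = 2.08% + 1.1181 × 8.35% = 11.42%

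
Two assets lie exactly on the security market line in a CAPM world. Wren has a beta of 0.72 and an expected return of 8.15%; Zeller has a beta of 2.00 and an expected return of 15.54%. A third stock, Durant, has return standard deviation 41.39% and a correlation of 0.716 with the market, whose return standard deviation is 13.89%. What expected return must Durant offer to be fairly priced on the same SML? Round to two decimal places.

MRP = (15.54% − 8.15%) / (2.00 − 0.72) = 5.7734%
R_f = 8.15% − 0.72 × 5.7734% = 3.9932%
β_Durant = ρ·σ_i/σ_m = 0.716 × 41.39 / 13.89 = 2.1336
E(R_Durant) = R_f + β × MRP = 3.9932% + 2.1336 × 5.7734% = 16.31%

16.31%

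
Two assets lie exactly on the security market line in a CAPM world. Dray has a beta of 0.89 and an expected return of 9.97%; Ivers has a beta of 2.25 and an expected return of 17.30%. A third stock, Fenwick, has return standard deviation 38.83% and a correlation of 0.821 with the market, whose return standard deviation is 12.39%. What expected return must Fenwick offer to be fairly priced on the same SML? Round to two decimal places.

MRP = (17.30% − 9.97%) / (2.25 − 0.89) = 5.3897%
R_f = 9.97% − 0.89 × 5.3897% = 5.1732%
β_Fenwick = ρ·σ_i/σ_m = 0.821 × 38.83 / 12.39 = 2.5730
E(R_Fenwick) = R_f + β × MRP = 5.1732% + 2.5730 × 5.3897% = 19.04%

19.04%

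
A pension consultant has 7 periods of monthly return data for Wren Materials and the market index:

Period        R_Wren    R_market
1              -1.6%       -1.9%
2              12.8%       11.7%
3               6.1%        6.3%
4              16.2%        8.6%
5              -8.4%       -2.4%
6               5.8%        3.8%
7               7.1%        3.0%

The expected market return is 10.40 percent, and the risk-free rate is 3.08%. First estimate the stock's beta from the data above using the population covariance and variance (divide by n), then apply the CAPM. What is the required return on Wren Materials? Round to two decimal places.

Mean R_i = (-1.6 + 12.8 + 6.1 + 16.2 − 8.4 + 5.8 + 7.1) / 7 = 5.4286%
Mean R_m = (-1.9 + 11.7 + 6.3 + 8.6 − 2.4 + 3.8 + 3.0) / 7 = 4.1571%
Σ(R_i − R̄_i)(R_m − R̄_m) = 236.0786  ⇒  Cov = 236.0786 / 7 = 33.7255
Σ(R_m − R̄_m)² = 162.3771  ⇒  Var(R_m) = 162.3771 / 7 = 23.1967
β = Cov / Var(R_m) = 33.7255 / 23.1967 = 1.4539
MRP = 10.40% − 3.08% = 7.32%
E(R) = R_f + β × MRP = 3.08% + 1.4539 × 7.32% = 13.72%

13.72%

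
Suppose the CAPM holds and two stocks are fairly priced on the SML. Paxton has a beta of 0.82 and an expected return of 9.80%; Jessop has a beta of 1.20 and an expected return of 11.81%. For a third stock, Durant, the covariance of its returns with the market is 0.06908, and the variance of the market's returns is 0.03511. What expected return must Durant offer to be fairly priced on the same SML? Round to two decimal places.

15.87%

MRP = (11.81% − 9.80%) / (1.20 − 0.82) = 5.2895%
R_f = 9.80% − 0.82 × 5.2895% = 5.4626%
β_Durant = Cov / Var(R_m) = 0.06908 / 0.03511 = 1.9675
E(R_Durant) = R_f + β × MRP = 5.4626% + 1.9675 × 5.2895% = 15.87%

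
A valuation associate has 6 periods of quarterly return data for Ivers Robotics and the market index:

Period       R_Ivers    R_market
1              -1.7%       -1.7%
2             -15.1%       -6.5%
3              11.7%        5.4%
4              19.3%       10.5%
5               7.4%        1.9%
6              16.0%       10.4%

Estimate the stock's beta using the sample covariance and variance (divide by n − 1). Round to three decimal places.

Mean R_i = (-1.7 − 15.1 + 11.7 + 19.3 + 7.4 + 16.0) / 6 = 6.2667%
Mean R_m = (-1.7 − 6.5 + 5.4 + 10.5 + 1.9 + 10.4) / 6 = 3.3333%
Σ(R_i − R̄_i)(R_m − R̄_m) = 421.9967  ⇒  Cov = 421.9967 / 5 = 84.3993
Σ(R_m − R̄_m)² = 229.6533  ⇒  Var(R_m) = 229.6533 / 5 = 45.9307
β = Cov / Var(R_m) = 84.3993 / 45.9307 = 1.8375

1.838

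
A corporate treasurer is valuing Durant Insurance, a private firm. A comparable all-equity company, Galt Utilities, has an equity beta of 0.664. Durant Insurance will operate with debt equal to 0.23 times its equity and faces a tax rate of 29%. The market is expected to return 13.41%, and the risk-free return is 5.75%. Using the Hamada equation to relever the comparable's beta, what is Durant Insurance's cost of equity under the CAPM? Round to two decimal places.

11.67%

β_L = β_U × [1 + (1 − t)(D/E)] = 0.664 × [1 + (1 − 0.29) × 0.23]
    = 0.664 × [1 + 0.71 × 0.23] = 0.664 × 1.1633 = 0.7724
MRP = 13.41% − 5.75% = 7.66%
E(R) = R_f + β_L × MRP = 5.75% + 0.7724 × 7.66% = 11.67%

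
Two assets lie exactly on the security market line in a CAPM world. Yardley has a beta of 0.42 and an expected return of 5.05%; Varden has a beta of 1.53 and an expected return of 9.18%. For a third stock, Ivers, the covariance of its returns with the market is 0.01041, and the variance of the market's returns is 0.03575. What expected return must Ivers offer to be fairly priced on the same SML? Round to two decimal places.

MRP = (9.18% − 5.05%) / (1.53 − 0.42) = 3.7207%
R_f = 5.05% − 0.42 × 3.7207% = 3.4873%
β_Ivers = Cov / Var(R_m) = 0.01041 / 0.03575 = 0.2912
E(R_Ivers) = R_f + β × MRP = 3.4873% + 0.2912 × 3.7207% = 4.57%

4.57%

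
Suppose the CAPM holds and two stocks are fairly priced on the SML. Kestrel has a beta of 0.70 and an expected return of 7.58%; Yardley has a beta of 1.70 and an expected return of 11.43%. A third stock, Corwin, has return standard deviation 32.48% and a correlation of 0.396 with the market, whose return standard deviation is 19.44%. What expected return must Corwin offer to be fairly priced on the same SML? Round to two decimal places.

MRP = (11.43% − 7.58%) / (1.70 − 0.70) = 3.8500%
R_f = 7.58% − 0.70 × 3.8500% = 4.8850%
β_Corwin = ρ·σ_i/σ_m = 0.396 × 32.48 / 19.44 = 0.6616
E(R_Corwin) = R_f + β × MRP = 4.8850% + 0.6616 × 3.8500% = 7.43%

7.43%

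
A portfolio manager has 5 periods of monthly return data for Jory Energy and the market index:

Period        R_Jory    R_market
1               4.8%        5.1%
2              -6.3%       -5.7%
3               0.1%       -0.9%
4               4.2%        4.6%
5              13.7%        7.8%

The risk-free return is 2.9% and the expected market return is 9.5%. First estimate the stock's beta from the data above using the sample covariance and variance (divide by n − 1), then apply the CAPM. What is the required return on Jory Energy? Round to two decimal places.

11.35%

Mean R_i = (4.8 − 6.3 + 0.1 + 4.2 + 13.7) / 5 = 3.3000%
Mean R_m = (5.1 − 5.7 − 0.9 + 4.6 + 7.8) / 5 = 2.1800%
Σ(R_i − R̄_i)(R_m − R̄_m) = 150.5100  ⇒  Cov = 150.5100 / 4 = 37.6275
Σ(R_m − R̄_m)² = 117.5480  ⇒  Var(R_m) = 117.5480 / 4 = 29.3870
β = Cov / Var(R_m) = 37.6275 / 29.3870 = 1.2804
MRP = 9.5% − 2.9% = 6.60%
E(R) = R_f + β × MRP = 2.9% + 1.2804 × 6.6% = 11.35%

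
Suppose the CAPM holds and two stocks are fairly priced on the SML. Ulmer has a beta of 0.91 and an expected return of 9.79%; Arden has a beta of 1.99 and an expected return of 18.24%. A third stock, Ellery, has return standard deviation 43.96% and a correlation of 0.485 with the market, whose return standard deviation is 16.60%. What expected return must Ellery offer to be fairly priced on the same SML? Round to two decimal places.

MRP = (18.24% − 9.79%) / (1.99 − 0.91) = 7.8241%
R_f = 9.79% − 0.91 × 7.8241% = 2.6701%
β_Ellery = ρ·σ_i/σ_m = 0.485 × 43.96 / 16.60 = 1.2844
E(R_Ellery) = R_f + β × MRP = 2.6701% + 1.2844 × 7.8241% = 12.72%

12.72%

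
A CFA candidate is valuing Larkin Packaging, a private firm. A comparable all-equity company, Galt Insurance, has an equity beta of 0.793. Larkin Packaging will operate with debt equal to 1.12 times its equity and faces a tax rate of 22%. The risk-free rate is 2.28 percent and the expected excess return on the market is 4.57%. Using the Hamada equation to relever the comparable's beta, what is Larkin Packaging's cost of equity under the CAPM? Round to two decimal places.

9.07%

β_L = β_U × [1 + (1 − t)(D/E)] = 0.793 × [1 + (1 − 0.22) × 1.12]
    = 0.793 × [1 + 0.78 × 1.12] = 0.793 × 1.8736 = 1.4858
E(R) = R_f + β_L × MRP = 2.28% + 1.4858 × 4.57% = 9.07%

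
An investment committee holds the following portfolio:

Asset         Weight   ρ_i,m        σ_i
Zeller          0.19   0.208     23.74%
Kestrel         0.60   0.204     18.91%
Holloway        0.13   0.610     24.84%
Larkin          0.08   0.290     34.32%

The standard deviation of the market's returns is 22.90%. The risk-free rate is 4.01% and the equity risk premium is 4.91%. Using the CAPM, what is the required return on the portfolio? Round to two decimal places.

β_Zeller = 0.208 × 23.74% / 22.90% = 0.2156
β_Kestrel = 0.204 × 18.91% / 22.90% = 0.1685
β_Holloway = 0.610 × 24.84% / 22.90% = 0.6617
β_Larkin = 0.290 × 34.32% / 22.90% = 0.4346
β_P = Σ w_i β_i = 0.19×0.2156 + 0.60×0.1685 + 0.13×0.6617 + 0.08×0.4346 = 0.2629
E(R_P) = R_f + β_P × MRP = 4.01% + 0.2629 × 4.91% = 5.30%

5.30%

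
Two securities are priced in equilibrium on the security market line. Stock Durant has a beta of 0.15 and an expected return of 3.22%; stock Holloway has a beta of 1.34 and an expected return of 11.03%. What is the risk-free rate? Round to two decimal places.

Both satisfy E(R) = R_f + β·MRP, so the slope of the SML is
MRP = (11.03% − 3.22%) / (1.34 − 0.15) = 7.81% / 1.19 = 6.5630%
R_f = E(R_Durant) − β_Durant·MRP = 3.22% − 0.15 × 6.5630% = 2.2356%

2.24%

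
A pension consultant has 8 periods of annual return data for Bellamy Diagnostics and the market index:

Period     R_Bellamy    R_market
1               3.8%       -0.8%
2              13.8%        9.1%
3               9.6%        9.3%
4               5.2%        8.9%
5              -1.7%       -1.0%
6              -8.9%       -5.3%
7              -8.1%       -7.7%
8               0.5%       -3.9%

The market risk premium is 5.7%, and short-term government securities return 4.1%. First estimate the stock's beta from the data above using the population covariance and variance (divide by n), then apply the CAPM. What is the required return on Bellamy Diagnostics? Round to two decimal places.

Mean R_i = (3.8 + 13.8 + 9.6 + 5.2 − 1.7 − 8.9 − 8.1 + 0.5) / 8 = 1.7750%
Mean R_m = (-0.8 + 9.1 + 9.3 + 8.9 − 1.0 − 5.3 − 7.7 − 3.9) / 8 = 1.0750%
Σ(R_i − R̄_i)(R_m − R̄_m) = 352.1250  ⇒  Cov = 352.1250 / 8 = 44.0156
Σ(R_m − R̄_m)² = 343.4950  ⇒  Var(R_m) = 343.4950 / 8 = 42.9369
β = Cov / Var(R_m) = 44.0156 / 42.9369 = 1.0251
E(R) = R_f + β × MRP = 4.1% + 1.0251 × 5.7% = 9.94%

9.94%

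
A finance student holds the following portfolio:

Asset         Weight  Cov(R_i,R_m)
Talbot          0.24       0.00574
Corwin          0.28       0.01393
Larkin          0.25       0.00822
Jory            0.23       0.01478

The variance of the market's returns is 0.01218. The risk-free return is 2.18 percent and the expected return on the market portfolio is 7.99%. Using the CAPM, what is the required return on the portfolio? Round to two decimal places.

β_Talbot = 0.00574 / 0.01218 = 0.4713
β_Corwin = 0.01393 / 0.01218 = 1.1437
β_Larkin = 0.00822 / 0.01218 = 0.6749
β_Jory = 0.01478 / 0.01218 = 1.2135
β_P = Σ w_i β_i = 0.24×0.4713 + 0.28×1.1437 + 0.25×0.6749 + 0.23×1.2135 = 0.8812
MRP = 7.99% − 2.18% = 5.81%
E(R_P) = R_f + β_P × MRP = 2.18% + 0.8812 × 5.81% = 7.30%

7.30%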